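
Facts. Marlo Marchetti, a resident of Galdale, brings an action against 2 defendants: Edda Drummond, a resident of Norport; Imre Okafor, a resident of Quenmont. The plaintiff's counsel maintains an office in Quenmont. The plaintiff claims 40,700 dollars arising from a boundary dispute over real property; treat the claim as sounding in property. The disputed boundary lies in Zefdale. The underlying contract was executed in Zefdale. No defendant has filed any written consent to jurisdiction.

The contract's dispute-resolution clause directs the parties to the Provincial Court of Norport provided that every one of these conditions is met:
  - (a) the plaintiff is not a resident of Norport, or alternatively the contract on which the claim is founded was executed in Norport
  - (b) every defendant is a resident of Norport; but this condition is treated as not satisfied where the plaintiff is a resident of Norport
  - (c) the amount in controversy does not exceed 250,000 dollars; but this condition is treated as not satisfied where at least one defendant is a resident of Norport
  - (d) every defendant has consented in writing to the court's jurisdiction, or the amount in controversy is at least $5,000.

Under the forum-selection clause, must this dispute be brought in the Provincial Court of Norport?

The Provincial Court of Norport:
  (a) The plaintiff resides in Galdale, which is not Norport, which satisfies one of the alternatives. Met.
  (b) The defendants reside as follows — Edda Drummond in Norport, Imre Okafor in Quenmont — not all in Norport. Condition not met.
  (c) The amount in controversy is $40,700, within the $250,000 ceiling. But Edda Drummond resides in Norport, triggering the carve-out and defeating this condition. Condition not met.
  (d) The amount in controversy is 40,700 dollars, which meets the 5,000 dollars floor, which satisfies one of the alternatives. Satisfied.
  → The clause does not apply.

No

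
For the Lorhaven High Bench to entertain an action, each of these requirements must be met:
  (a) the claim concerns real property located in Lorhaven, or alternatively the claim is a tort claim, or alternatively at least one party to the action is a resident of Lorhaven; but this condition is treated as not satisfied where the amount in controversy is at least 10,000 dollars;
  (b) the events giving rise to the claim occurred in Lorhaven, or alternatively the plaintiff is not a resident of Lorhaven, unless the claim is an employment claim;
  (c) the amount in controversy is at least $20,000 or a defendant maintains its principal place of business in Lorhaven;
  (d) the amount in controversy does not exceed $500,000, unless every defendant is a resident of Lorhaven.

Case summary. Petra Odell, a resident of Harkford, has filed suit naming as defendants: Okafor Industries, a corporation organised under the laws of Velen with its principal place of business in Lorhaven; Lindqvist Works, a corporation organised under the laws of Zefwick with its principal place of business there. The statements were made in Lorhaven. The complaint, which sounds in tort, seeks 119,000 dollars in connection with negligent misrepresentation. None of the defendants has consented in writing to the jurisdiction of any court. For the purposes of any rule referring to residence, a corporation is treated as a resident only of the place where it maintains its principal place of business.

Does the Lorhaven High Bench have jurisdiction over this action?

The Lorhaven High Bench:
  (a) The claim is a tort claim — that alternative is enough. However, the amount in controversy is 119,000 dollars, which meets the $10,000 floor, which falls within the stated exception and so defeats the condition. Not met.
  (b) The operative events occurred in Lorhaven, which satisfies one of the alternatives. Condition met.
  (c) The amount in controversy is $119,000, which meets the $20,000 floor, so one alternative holds. Satisfied.
  (d) The amount in controversy is USD 119,000, within the USD 500,000 ceiling. Met.
  → At least one condition fails; no jurisdiction.

No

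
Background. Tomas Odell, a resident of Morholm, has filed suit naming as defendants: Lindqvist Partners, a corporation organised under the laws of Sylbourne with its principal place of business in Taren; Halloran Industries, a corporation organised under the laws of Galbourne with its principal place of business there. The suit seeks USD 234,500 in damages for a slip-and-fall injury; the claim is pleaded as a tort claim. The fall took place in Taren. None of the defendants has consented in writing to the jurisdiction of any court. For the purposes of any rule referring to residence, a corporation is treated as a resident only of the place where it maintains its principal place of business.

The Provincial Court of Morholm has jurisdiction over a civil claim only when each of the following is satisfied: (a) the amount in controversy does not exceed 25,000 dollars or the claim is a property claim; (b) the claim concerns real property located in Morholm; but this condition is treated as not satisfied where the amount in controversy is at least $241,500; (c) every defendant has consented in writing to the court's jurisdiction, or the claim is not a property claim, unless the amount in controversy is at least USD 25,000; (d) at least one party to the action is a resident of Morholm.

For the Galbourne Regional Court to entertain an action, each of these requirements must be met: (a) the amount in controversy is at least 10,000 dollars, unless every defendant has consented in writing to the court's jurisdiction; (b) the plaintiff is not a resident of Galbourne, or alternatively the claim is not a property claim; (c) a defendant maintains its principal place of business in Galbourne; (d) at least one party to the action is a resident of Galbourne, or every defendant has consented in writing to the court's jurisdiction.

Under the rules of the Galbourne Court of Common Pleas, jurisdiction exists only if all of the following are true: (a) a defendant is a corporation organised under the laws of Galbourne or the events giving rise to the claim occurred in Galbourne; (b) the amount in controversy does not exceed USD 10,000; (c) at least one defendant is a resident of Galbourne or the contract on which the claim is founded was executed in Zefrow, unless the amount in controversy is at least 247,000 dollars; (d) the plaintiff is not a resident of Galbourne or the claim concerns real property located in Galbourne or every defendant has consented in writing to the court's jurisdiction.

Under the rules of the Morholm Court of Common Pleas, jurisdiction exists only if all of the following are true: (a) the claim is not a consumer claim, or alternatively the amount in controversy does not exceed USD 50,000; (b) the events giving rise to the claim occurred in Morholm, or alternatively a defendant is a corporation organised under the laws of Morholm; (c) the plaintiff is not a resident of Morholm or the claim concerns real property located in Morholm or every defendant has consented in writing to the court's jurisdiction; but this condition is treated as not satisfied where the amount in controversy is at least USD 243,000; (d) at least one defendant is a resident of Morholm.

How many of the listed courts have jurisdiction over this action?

The Provincial Court of Morholm:
  (a) The amount in controversy is $234,500, above the $25,000 ceiling; the claim is a tort claim, not a property claim — every alternative fails. Fails.
  (b) The claim does not concern real property. Not met.
  (c) The claim is a tort claim, not a property claim, so this disjunct is met. Satisfied.
  (d) Tomas Odell resides in Morholm. Met.
  → At least one condition fails; no jurisdiction.
The Galbourne Regional Court:
  (a) The amount in controversy is 234,500 dollars, which meets the USD 10,000 floor. Met.
  (b) The plaintiff resides in Morholm, which is not Galbourne — that alternative is enough. Met.
  (c) Halloran Industries has its principal place of business in Galbourne. Met.
  (d) Halloran Industries resides in Galbourne, which satisfies one of the alternatives. Met.
  → Jurisdiction lies.
The Galbourne Court of Common Pleas:
  (a) Halloran Industries is organised under the laws of Galbourne, so this disjunct is met. Met.
  (b) The amount in controversy is USD 234,500, above the USD 10,000 ceiling. Fails.
  (c) Halloran Industries resides in Galbourne — that alternative is enough. Condition met.
  (d) The plaintiff resides in Morholm, which is not Galbourne, so one alternative holds. Met.
  → No jurisdiction.
The Morholm Court of Common Pleas:
  (a) The claim is a tort claim, not a consumer claim, so one alternative holds. Satisfied.
  (b) The operative events occurred in Taren, not Morholm; the corporate defendant(s) are organised in Galbourne, Sylbourne, not Morholm — no alternative holds. Not met.
  (c) The plaintiff resides in Morholm; the claim does not concern real property; no such written consent has been filed — none of the alternatives is met. Fails.
  (d) No defendant resides in Morholm (they reside in Taren, Galbourne). Not satisfied.
  → At least one condition fails; no jurisdiction.
Courts with jurisdiction: the Galbourne Regional Court — 1 in total.

1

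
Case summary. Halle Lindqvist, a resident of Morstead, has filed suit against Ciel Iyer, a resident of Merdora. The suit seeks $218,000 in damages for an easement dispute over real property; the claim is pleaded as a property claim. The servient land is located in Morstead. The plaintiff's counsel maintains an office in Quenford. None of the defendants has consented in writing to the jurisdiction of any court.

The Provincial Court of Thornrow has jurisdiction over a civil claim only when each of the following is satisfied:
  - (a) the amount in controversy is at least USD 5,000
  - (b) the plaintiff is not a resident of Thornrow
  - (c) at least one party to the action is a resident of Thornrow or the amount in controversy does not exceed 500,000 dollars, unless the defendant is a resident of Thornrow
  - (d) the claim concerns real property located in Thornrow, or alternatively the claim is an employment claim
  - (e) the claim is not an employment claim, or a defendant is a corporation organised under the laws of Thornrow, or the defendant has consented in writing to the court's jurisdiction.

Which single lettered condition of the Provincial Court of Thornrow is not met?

(d)

The Provincial Court of Thornrow:
  (a) The amount in controversy is $218,000, which meets the USD 5,000 floor. Satisfied.
  (b) The plaintiff resides in Morstead, which is not Thornrow. Met.
  (c) The amount in controversy is $218,000, within the 500,000 dollars ceiling, which satisfies one of the alternatives. Met.
  (d) The property lies in Morstead, not Thornrow; the claim is a property claim, not an employment claim — every alternative fails. Fails.
  (e) The claim is a property claim, not an employment claim, which satisfies one of the alternatives. Satisfied.
Only condition (d) fails.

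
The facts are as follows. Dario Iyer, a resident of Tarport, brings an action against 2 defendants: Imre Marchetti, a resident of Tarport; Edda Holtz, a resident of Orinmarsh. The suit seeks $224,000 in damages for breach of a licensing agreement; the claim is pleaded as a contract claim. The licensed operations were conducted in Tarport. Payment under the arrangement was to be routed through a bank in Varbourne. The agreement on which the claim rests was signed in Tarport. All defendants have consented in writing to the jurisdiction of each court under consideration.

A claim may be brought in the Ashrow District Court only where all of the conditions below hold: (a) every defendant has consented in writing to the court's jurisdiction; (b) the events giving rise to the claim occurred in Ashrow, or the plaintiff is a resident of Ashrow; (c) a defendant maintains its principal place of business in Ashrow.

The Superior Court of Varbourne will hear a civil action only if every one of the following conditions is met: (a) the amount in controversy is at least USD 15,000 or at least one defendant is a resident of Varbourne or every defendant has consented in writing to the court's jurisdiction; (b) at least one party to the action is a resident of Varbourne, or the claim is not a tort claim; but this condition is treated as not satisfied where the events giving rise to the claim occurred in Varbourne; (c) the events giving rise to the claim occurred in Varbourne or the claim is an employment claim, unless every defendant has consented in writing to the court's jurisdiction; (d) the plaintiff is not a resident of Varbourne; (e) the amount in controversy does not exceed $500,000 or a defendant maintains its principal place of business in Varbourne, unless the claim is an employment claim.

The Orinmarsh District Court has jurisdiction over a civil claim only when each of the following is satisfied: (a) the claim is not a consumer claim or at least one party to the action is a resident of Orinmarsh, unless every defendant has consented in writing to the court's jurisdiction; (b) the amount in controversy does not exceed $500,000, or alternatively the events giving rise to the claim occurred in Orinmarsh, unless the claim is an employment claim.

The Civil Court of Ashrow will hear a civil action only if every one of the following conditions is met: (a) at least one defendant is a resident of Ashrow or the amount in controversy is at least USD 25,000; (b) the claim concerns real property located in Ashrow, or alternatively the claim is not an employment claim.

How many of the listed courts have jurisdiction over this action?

The Ashrow District Court:
  (a) Every defendant has filed written consent. Condition met.
  (b) The operative events occurred in Tarport, not Ashrow; the plaintiff resides in Tarport, not Ashrow — none of the alternatives is met. Not satisfied.
  (c) No defendant is a corporation. Not satisfied.
  → Not every requirement is met — no jurisdiction.
The Superior Court of Varbourne:
  (a) The amount in controversy is $224,000, which meets the $15,000 floor, so one alternative holds. Condition met.
  (b) The claim is a contract claim, not a tort claim, so this disjunct is met. The carve-out does not apply: the operative events occurred in Tarport, not Varbourne. Condition met.
  (c) The operative events occurred in Tarport, not Varbourne; the claim is a contract claim, not an employment claim — every alternative fails. The proviso rescues it, though: every defendant has filed written consent. Condition met.
  (d) The plaintiff resides in Tarport, which is not Varbourne. Satisfied.
  (e) The amount in controversy is $224,000, within the $500,000 ceiling, which satisfies one of the alternatives. Condition met.
  → All conditions met; jurisdiction exists.
The Orinmarsh District Court:
  (a) The claim is a contract claim, not a consumer claim, so this disjunct is met. Met.
  (b) The amount in controversy is 224,000 dollars, within the 500,000 dollars ceiling, which satisfies one of the alternatives. Condition met.
  → Every requirement is satisfied — jurisdiction.
The Civil Court of Ashrow:
  (a) The amount in controversy is 224,000 dollars, which meets the 25,000 dollars floor — that alternative is enough. Satisfied.
  (b) The claim is a contract claim, not an employment claim, so this disjunct is met. Met.
  → Jurisdiction lies.
Courts with jurisdiction: the Superior Court of Varbourne, the Orinmarsh District Court, the Civil Court of Ashrow — 3 in total.

3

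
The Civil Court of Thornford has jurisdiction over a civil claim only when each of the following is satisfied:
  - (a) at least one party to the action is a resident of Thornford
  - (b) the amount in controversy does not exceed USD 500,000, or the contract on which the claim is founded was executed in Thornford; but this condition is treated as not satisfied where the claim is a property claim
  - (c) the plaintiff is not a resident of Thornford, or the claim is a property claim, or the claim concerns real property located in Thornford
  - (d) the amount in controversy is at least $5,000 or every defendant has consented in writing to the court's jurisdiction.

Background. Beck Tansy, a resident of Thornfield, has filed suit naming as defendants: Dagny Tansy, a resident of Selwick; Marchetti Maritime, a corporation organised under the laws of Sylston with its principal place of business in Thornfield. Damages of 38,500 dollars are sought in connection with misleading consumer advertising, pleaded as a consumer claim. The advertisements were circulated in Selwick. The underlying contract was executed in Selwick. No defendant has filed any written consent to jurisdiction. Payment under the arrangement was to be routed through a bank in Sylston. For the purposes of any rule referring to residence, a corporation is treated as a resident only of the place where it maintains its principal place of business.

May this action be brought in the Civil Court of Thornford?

The Civil Court of Thornford:
  (a) No party resides in Thornford. Fails.
  (b) The amount in controversy is 38,500 dollars, within the $500,000 ceiling, so this disjunct is met. The carve-out does not apply: the claim is a consumer claim, not a property claim. Satisfied.
  (c) The plaintiff resides in Thornfield, which is not Thornford, so one alternative holds. Met.
  (d) The amount in controversy is $38,500, which meets the 5,000 dollars floor, which satisfies one of the alternatives. Met.
  → The court lacks jurisdiction.

No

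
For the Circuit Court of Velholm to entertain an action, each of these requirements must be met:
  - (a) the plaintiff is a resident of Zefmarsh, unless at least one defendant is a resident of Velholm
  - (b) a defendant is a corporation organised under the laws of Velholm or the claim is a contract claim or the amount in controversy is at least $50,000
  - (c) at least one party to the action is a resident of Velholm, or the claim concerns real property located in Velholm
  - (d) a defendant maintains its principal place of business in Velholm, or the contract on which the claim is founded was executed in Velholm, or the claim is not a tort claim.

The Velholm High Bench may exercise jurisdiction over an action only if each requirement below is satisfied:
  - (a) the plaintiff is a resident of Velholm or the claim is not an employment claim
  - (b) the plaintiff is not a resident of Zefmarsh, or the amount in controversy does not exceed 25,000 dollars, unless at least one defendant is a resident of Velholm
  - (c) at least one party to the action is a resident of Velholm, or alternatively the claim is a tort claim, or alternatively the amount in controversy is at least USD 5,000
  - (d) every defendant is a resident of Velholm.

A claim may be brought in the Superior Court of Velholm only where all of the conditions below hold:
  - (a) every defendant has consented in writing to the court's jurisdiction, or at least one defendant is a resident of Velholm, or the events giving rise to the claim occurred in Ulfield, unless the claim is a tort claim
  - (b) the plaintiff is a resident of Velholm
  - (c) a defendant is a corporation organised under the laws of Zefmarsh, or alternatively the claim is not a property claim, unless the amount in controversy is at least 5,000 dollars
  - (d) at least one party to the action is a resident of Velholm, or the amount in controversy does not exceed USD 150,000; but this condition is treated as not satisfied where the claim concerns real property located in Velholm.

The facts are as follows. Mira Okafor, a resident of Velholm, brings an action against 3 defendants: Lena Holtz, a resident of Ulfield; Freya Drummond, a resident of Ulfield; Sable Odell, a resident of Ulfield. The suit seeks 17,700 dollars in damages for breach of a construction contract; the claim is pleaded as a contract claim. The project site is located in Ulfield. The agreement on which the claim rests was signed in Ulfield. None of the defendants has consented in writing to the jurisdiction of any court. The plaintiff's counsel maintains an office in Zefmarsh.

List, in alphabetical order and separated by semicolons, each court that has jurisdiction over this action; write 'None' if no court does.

the Superior Court of Velholm

The Circuit Court of Velholm:
  (a) The plaintiff resides in Velholm, not Zefmarsh. And no defendant resides in Velholm (they reside in Ulfield, Ulfield, Ulfield), so the proviso does not save it. Condition not met.
  (b) The claim is a contract claim, so one alternative holds. Satisfied.
  (c) Mira Okafor resides in Velholm, so this disjunct is met. Condition met.
  (d) The claim is a contract claim, not a tort claim, so one alternative holds. Satisfied.
  → Not every requirement is met — no jurisdiction.
The Velholm High Bench:
  (a) The plaintiff resides in Velholm — that alternative is enough. Satisfied.
  (b) The plaintiff resides in Velholm, which is not Zefmarsh, so one alternative holds. Met.
  (c) Mira Okafor resides in Velholm, so one alternative holds. Satisfied.
  (d) The defendants reside as follows — Lena Holtz in Ulfield, Freya Drummond in Ulfield, Sable Odell in Ulfield — not all in Velholm. Not satisfied.
  → At least one condition fails; no jurisdiction.
The Superior Court of Velholm:
  (a) The operative events occurred in Ulfield, so one alternative holds. Condition met.
  (b) The plaintiff resides in Velholm. Condition met.
  (c) The claim is a contract claim, not a property claim, so one alternative holds. Satisfied.
  (d) Mira Okafor resides in Velholm, which satisfies one of the alternatives. The exception is not triggered, since the claim does not concern real property. Condition met.
  → All conditions met; jurisdiction exists.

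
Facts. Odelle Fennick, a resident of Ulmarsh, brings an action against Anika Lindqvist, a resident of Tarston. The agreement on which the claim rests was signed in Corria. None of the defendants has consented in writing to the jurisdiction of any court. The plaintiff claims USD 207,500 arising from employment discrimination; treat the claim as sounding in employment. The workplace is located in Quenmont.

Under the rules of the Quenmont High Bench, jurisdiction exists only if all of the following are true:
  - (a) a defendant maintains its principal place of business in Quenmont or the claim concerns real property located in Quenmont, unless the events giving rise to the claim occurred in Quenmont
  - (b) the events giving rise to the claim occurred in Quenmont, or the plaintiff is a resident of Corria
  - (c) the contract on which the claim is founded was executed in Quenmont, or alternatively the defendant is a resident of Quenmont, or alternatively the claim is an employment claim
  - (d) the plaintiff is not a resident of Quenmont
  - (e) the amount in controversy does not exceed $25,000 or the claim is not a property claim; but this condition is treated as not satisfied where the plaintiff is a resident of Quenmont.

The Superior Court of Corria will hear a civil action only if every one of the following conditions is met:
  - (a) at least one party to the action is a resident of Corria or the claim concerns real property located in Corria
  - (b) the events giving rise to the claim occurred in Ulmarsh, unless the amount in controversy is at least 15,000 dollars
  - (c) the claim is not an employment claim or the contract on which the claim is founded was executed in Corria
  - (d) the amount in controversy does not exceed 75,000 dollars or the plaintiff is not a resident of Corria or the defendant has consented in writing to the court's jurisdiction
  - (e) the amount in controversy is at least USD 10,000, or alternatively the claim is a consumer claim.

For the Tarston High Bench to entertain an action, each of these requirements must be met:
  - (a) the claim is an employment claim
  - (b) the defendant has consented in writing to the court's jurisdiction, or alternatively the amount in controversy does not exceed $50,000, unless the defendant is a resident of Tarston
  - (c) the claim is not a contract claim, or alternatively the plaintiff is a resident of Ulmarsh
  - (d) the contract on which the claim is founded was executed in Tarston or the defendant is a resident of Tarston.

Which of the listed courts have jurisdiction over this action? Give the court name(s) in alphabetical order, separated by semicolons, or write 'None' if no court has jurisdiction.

the Quenmont High Bench; the Tarston High Bench

The Quenmont High Bench:
  (a) No defendant is a corporation; the claim does not concern real property — no alternative holds. But the operative events occurred in Quenmont, and the 'unless' clause therefore excuses the requirement. Met.
  (b) The operative events occurred in Quenmont, so this disjunct is met. Satisfied.
  (c) The claim is an employment claim — that alternative is enough. Satisfied.
  (d) The plaintiff resides in Ulmarsh, which is not Quenmont. Met.
  (e) The claim is an employment claim, not a property claim — that alternative is enough. And the carve-out is inapplicable — the plaintiff resides in Ulmarsh, not Quenmont. Met.
  → Every requirement is satisfied — jurisdiction.
The Superior Court of Corria:
  (a) No party resides in Corria; the claim does not concern real property — none of the alternatives is met. Not met.
  (b) The operative events occurred in Quenmont, not Ulmarsh. The proviso rescues it, though: the amount in controversy is USD 207,500, which meets the USD 15,000 floor. Satisfied.
  (c) The contract was executed in Corria, so this disjunct is met. Met.
  (d) The plaintiff resides in Ulmarsh, which is not Corria, so this disjunct is met. Met.
  (e) The amount in controversy is $207,500, which meets the USD 10,000 floor, which satisfies one of the alternatives. Satisfied.
  → The court lacks jurisdiction.
The Tarston High Bench:
  (a) The claim is an employment claim. Condition met.
  (b) No such written consent has been filed; the amount in controversy is $207,500, above the 50,000 dollars ceiling — no alternative holds. The proviso rescues it, though: the defendant resides in Tarston. Met.
  (c) The claim is an employment claim, not a contract claim, so this disjunct is met. Satisfied.
  (d) The defendant resides in Tarston, which satisfies one of the alternatives. Met.
  → All conditions met; jurisdiction exists.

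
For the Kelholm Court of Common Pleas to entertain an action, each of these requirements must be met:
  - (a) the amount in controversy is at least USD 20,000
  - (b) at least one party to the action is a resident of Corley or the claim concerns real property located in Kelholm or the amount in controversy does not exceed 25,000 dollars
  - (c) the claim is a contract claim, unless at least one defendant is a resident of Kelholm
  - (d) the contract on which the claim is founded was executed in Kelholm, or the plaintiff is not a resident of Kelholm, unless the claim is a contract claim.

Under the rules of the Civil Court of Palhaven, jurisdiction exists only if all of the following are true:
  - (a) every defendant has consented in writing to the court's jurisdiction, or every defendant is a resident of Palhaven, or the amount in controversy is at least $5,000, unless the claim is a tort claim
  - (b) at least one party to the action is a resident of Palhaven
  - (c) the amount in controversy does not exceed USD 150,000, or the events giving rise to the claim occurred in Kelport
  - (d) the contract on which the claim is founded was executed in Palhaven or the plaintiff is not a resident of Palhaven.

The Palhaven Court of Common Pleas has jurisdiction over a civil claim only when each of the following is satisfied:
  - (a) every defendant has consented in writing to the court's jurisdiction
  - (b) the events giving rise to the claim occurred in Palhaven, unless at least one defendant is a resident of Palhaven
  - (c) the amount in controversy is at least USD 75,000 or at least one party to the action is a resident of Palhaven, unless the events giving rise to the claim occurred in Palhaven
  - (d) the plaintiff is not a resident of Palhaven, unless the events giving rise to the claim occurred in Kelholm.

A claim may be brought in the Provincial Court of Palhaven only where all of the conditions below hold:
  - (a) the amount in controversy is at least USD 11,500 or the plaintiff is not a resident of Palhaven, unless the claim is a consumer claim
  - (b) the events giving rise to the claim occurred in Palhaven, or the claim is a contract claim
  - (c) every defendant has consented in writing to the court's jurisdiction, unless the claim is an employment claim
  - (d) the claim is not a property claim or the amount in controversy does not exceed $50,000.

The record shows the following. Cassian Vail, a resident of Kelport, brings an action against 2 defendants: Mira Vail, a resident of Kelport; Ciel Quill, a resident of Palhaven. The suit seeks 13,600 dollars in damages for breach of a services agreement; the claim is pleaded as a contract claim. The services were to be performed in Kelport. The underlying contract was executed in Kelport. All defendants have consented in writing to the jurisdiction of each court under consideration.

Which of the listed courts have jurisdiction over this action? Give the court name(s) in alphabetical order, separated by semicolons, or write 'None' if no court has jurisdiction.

The Kelholm Court of Common Pleas:
  (a) The amount in controversy is USD 13,600, below the $20,000 floor. Not met.
  (b) The amount in controversy is USD 13,600, within the $25,000 ceiling, which satisfies one of the alternatives. Met.
  (c) The claim is a contract claim. Met.
  (d) The plaintiff resides in Kelport, which is not Kelholm, so one alternative holds. Met.
  → At least one condition fails; no jurisdiction.
The Civil Court of Palhaven:
  (a) Every defendant has filed written consent — that alternative is enough. Satisfied.
  (b) Ciel Quill resides in Palhaven. Condition met.
  (c) The amount in controversy is $13,600, within the USD 150,000 ceiling — that alternative is enough. Met.
  (d) The plaintiff resides in Kelport, which is not Palhaven, so this disjunct is met. Satisfied.
  → All conditions met; jurisdiction exists.
The Palhaven Court of Common Pleas:
  (a) Every defendant has filed written consent. Condition met.
  (b) The operative events occurred in Kelport, not Palhaven. The proviso rescues it, though: Ciel Quill resides in Palhaven. Satisfied.
  (c) Ciel Quill resides in Palhaven, which satisfies one of the alternatives. Satisfied.
  (d) The plaintiff resides in Kelport, which is not Palhaven. Met.
  → Jurisdiction lies.
The Provincial Court of Palhaven:
  (a) The amount in controversy is USD 13,600, which meets the $11,500 floor — that alternative is enough. Satisfied.
  (b) The claim is a contract claim — that alternative is enough. Satisfied.
  (c) Every defendant has filed written consent. Condition met.
  (d) The claim is a contract claim, not a property claim — that alternative is enough. Condition met.
  → Jurisdiction lies.

the Civil Court of Palhaven; the Palhaven Court of Common Pleas; the Provincial Court of Palhaven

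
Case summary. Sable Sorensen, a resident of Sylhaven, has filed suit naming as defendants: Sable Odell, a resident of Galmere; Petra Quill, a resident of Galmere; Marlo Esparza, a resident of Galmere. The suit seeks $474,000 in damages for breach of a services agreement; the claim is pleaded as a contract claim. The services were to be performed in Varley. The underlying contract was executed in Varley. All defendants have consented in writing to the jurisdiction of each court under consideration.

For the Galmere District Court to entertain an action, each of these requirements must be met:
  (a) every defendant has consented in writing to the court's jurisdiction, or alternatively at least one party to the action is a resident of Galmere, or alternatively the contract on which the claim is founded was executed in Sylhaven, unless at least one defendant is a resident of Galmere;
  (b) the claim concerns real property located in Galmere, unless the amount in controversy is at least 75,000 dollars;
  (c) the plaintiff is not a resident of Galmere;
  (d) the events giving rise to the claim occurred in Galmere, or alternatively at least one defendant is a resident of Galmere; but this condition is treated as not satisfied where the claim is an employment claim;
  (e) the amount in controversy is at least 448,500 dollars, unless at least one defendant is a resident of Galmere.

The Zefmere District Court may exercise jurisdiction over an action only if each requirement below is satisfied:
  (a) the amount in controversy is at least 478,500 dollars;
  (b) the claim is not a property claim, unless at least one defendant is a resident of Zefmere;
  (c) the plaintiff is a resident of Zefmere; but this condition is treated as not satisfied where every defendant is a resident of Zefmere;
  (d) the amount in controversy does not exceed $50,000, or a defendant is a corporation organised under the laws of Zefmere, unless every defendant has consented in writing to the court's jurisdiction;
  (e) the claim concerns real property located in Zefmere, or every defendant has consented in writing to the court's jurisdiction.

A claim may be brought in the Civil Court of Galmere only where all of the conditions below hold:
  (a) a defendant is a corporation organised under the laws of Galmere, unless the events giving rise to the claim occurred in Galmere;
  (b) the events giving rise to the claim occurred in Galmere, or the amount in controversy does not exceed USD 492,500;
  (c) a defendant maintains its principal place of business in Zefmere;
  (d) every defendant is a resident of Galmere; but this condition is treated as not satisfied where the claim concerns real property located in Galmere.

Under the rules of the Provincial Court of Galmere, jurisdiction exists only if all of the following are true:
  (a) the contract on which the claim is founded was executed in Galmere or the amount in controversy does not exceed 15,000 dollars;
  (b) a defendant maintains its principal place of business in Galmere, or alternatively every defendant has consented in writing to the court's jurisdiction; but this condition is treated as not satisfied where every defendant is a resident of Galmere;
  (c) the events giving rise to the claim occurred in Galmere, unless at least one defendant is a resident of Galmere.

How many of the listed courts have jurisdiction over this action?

The Galmere District Court:
  (a) Every defendant has filed written consent, so one alternative holds. Satisfied.
  (b) The claim does not concern real property. However, the amount in controversy is USD 474,000, which meets the USD 75,000 floor, so the 'unless' proviso supplies this condition. Satisfied.
  (c) The plaintiff resides in Sylhaven, which is not Galmere. Condition met.
  (d) Sable Odell resides in Galmere, so this disjunct is met. And the carve-out is inapplicable — the claim is a contract claim, not an employment claim. Satisfied.
  (e) The amount in controversy is 474,000 dollars, which meets the $448,500 floor. Satisfied.
  → All conditions met; jurisdiction exists.
The Zefmere District Court:
  (a) The amount in controversy is $474,000, below the 478,500 dollars floor. Not met.
  (b) The claim is a contract claim, not a property claim. Condition met.
  (c) The plaintiff resides in Sylhaven, not Zefmere. Not satisfied.
  (d) The amount in controversy is USD 474,000, above the USD 50,000 ceiling; no defendant is a corporation — no alternative holds. The proviso rescues it, though: every defendant has filed written consent. Condition met.
  (e) Every defendant has filed written consent, which satisfies one of the alternatives. Condition met.
  → The court lacks jurisdiction.
The Civil Court of Galmere:
  (a) No defendant is a corporation. Nor does the 'unless' clause help: the operative events occurred in Varley, not Galmere. Fails.
  (b) The amount in controversy is $474,000, within the USD 492,500 ceiling — that alternative is enough. Condition met.
  (c) No defendant is a corporation. Fails.
  (d) The defendants reside as follows — Sable Odell in Galmere, Petra Quill in Galmere, Marlo Esparza in Galmere — all in Galmere. The exception is not triggered, since the claim does not concern real property. Condition met.
  → The court lacks jurisdiction.
The Provincial Court of Galmere:
  (a) The contract was executed in Varley, not Galmere; the amount in controversy is USD 474,000, above the USD 15,000 ceiling — no alternative holds. Not met.
  (b) Every defendant has filed written consent, so one alternative holds. But the carve-out bites: the defendants reside as follows — Sable Odell in Galmere, Petra Quill in Galmere, Marlo Esparza in Galmere — all in Galmere. Fails.
  (c) The operative events occurred in Varley, not Galmere. However, Sable Odell resides in Galmere, so the 'unless' proviso supplies this condition. Met.
  → The court lacks jurisdiction.
Courts with jurisdiction: the Galmere District Court — 1 in total.

1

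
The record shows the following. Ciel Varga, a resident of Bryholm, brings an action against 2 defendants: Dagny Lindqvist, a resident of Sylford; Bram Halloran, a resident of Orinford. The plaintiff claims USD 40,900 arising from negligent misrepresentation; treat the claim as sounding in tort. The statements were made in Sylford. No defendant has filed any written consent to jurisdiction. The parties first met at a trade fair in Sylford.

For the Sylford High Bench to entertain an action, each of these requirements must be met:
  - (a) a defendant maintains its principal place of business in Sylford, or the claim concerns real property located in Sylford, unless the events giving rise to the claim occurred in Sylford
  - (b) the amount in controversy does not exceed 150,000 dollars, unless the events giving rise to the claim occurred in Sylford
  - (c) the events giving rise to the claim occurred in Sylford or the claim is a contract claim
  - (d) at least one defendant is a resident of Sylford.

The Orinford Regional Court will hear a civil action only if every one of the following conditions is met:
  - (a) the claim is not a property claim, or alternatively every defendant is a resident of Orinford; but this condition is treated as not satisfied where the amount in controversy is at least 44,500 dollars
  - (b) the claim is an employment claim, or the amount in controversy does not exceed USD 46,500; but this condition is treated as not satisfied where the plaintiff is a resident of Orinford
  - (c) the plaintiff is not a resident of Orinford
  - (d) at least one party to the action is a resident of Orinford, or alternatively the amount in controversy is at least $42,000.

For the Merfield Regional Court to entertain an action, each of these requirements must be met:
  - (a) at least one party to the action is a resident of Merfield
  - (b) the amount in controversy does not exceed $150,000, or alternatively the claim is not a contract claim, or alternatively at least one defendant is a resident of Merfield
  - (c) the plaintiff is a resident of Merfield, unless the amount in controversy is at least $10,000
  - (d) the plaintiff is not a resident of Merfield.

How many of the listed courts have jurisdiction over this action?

2

The Sylford High Bench:
  (a) No defendant is a corporation; the claim does not concern real property — no alternative holds. However, the operative events occurred in Sylford, so the 'unless' proviso supplies this condition. Satisfied.
  (b) The amount in controversy is $40,900, within the $150,000 ceiling. Condition met.
  (c) The operative events occurred in Sylford, so this disjunct is met. Met.
  (d) Dagny Lindqvist resides in Sylford. Met.
  → Jurisdiction lies.
The Orinford Regional Court:
  (a) The claim is a tort claim, not a property claim, so one alternative holds. The carve-out does not apply: the amount in controversy is $40,900, below the $44,500 floor. Satisfied.
  (b) The amount in controversy is USD 40,900, within the 46,500 dollars ceiling, which satisfies one of the alternatives. And the carve-out is inapplicable — the plaintiff resides in Bryholm, not Orinford. Met.
  (c) The plaintiff resides in Bryholm, which is not Orinford. Condition met.
  (d) Bram Halloran resides in Orinford, so this disjunct is met. Met.
  → All conditions met; jurisdiction exists.
The Merfield Regional Court:
  (a) No party resides in Merfield. Not met.
  (b) The amount in controversy is 40,900 dollars, within the USD 150,000 ceiling — that alternative is enough. Met.
  (c) The plaintiff resides in Bryholm, not Merfield. But the amount in controversy is USD 40,900, which meets the $10,000 floor, and the 'unless' clause therefore excuses the requirement. Met.
  (d) The plaintiff resides in Bryholm, which is not Merfield. Met.
  → The court lacks jurisdiction.
Courts with jurisdiction: the Sylford High Bench, the Orinford Regional Court — 2 in total.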